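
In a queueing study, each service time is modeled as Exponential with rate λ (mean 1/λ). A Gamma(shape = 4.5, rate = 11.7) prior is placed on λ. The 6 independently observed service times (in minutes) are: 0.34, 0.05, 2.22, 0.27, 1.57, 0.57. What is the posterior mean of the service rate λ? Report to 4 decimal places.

With a Gamma(shape α, rate β) prior on the exponential rate λ, the posterior after n observations with total T = Σxᵢ is Gamma(α+n, β+T).
Sum of observations T = 5.02 minutes; n = 6.
Posterior: Gamma(4.5+6, 11.7+5.02) = Gamma(10.5, 16.72).
Posterior mean of λ = α/β = 10.5/16.72 = 0.6280.

0.6280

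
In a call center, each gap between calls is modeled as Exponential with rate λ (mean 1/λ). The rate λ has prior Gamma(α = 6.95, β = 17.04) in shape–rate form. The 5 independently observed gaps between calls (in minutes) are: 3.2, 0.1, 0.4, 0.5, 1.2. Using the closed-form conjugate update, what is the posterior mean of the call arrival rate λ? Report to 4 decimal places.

With a Gamma(shape α, rate β) prior on the exponential rate λ, the posterior after n observations with total T = Σxᵢ is Gamma(α+n, β+T).
Sum of observations T = 5.4 minutes; n = 5.
Posterior: Gamma(6.95+5, 17.04+5.4) = Gamma(11.95, 22.44).
Posterior mean of λ = α/β = 11.95/22.44 = 0.5325.

0.5325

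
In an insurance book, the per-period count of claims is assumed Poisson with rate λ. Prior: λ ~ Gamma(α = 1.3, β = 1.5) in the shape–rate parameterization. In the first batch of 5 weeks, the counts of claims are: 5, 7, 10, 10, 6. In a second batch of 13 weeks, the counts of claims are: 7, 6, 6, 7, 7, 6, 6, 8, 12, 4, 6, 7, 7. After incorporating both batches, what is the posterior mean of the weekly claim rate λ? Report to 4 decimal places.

With a Gamma(shape α, rate β) prior, the Poisson likelihood is conjugate: the posterior is Gamma(α + ΣXᵢ, β + n).
Batch 1: sum of counts S = 38 over n = 5 weeks.
After batch 1: Gamma(α+S, β+n) = Gamma(1.3+38, 1.5+5) = Gamma(39.3, 6.5).
Batch 2: sum of counts S = 89 over n = 13 weeks.
After batch 2: Gamma(α+S, β+n) = Gamma(39.3+89, 6.5+13) = Gamma(128.3, 19.5).
Posterior mean = α/β = 128.3/19.5 = 6.5795.

6.5795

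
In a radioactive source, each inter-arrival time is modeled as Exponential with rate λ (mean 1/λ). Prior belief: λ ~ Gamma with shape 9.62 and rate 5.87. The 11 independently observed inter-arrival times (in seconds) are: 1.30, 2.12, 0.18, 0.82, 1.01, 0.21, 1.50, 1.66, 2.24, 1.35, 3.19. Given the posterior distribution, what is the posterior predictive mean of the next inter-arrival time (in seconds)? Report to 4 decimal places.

1.0933

With a Gamma(shape α, rate β) prior on the exponential rate λ, the posterior after n observations with total T = Σxᵢ is Gamma(α+n, β+T).
Sum of observations T = 15.58 seconds; n = 11.
Posterior: Gamma(9.62+11, 5.87+15.58) = Gamma(20.62, 21.45).
The predictive distribution for the next observation is Lomax; its mean is β/(α−1) = 21.45/19.62 = 1.0933.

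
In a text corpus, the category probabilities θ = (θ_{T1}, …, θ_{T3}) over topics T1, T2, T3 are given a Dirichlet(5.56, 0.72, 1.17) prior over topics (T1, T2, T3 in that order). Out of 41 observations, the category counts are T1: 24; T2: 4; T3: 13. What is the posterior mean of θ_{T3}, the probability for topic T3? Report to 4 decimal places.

0.2925

The Dirichlet prior is conjugate to the Multinomial likelihood: each posterior αⱼ = prior αⱼ + observed count nⱼ.
Posterior concentration: (29.56, 4.72, 14.17), total = 48.45.
E[θ_{T3}|data] = α_{T3}/Σα = 14.17/48.45 = 0.2925.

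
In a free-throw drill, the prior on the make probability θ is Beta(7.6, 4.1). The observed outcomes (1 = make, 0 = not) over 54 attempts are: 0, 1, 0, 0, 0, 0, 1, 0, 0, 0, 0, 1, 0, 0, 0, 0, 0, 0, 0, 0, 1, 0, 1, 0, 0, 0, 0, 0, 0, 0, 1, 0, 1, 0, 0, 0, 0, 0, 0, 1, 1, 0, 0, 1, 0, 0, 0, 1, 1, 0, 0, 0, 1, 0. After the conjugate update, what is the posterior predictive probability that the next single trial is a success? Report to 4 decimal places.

0.3135

The Beta prior is conjugate to a Binomial/Bernoulli likelihood; the update adds successes to α and failures to β.
Posterior: Beta(α+k, β+n−k) = Beta(7.6+13, 4.1+41) = Beta(20.6, 45.1).
For a single future Bernoulli trial, P(success | data) = α/(α+β) = 0.3135.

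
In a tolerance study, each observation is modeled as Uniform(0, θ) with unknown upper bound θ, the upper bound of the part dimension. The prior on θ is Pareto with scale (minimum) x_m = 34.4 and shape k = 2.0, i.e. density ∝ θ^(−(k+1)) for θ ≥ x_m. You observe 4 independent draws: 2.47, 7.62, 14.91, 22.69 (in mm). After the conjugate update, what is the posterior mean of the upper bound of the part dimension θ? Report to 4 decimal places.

41.2800

A Pareto(scale x_m, shape k) prior on the upper bound θ of Uniform(0, θ) is conjugate: posterior is Pareto(max(x_m, max xᵢ), k + n).
Sample maximum = 22.69; prior scale x_m = 34.4 → posterior scale = max = 34.40.
Posterior shape = 2.0 + 4 = 6.0.
E[θ|data] = k·x_m/(k−1) = 6.0·34.40/5.0 = 41.2800.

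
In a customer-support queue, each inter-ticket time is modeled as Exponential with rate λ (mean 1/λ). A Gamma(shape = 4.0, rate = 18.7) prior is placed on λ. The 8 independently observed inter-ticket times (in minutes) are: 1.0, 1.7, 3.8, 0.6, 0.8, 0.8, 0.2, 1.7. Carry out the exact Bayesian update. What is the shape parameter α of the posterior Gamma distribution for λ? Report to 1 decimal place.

With a Gamma(shape α, rate β) prior on the exponential rate λ, the posterior after n observations with total T = Σxᵢ is Gamma(α+n, β+T).
Sum of observations T = 10.6 minutes; n = 8.
Posterior: Gamma(4.0+8, 18.7+10.6) = Gamma(12.0, 29.3).
Posterior α = 12.0.

12.0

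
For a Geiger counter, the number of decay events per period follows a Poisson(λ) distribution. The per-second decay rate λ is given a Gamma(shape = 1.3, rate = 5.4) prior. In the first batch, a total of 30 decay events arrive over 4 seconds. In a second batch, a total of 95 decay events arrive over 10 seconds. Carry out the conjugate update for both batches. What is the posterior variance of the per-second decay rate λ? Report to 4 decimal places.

With a Gamma(shape α, rate β) prior, the Poisson likelihood is conjugate: the posterior is Gamma(α + ΣXᵢ, β + n).
After batch 1: Gamma(α+S, β+n) = Gamma(1.3+30, 5.4+4) = Gamma(31.3, 9.4).
After batch 2: Gamma(α+S, β+n) = Gamma(31.3+95, 9.4+10) = Gamma(126.3, 19.4).
Var = α/β² = 126.3/19.4² = 0.3356.

0.3356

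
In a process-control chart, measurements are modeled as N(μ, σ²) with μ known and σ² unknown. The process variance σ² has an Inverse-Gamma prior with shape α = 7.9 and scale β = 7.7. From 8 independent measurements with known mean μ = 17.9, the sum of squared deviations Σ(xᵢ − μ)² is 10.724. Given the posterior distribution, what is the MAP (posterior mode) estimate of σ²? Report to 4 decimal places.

1.0126

With known mean μ and an Inverse-Gamma(α, β) prior on σ², the Normal likelihood is conjugate: posterior is Inv-Gamma(α + n/2, β + Σ(xᵢ−μ)²/2).
Posterior: Inv-Gamma(7.9 + 8/2, 7.7 + 10.724/2) = Inv-Gamma(11.90, 13.0620).
Mode = β/(α+1) = 13.0620/12.90 = 1.0126.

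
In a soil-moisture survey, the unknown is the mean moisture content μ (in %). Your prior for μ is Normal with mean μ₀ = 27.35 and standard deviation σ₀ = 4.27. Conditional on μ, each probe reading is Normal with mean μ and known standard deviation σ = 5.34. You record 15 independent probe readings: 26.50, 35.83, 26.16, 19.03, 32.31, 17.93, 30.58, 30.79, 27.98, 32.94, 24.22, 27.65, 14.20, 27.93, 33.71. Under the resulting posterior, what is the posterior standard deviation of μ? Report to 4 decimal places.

1.3121

For Normal data with known variance σ², a Normal(μ₀, σ₀²) prior on μ is conjugate. Posterior precision = 1/σ₀² + n/σ²; posterior mean is the precision-weighted average of μ₀ and x̄.
σ₀² = 4.27² = 18.2329, σ² = 5.34² = 28.5156; σ² + n·σ₀² = 28.5156 + 15·18.2329 = 302.0091.
Posterior precision = 1/σ₀² + n/σ² = 1/18.2329 + 15/28.5156 = (σ² + n·σ₀²)/(σ₀²σ²) = 302.0091/(18.2329·28.5156); posterior variance σₙ² = σ₀²σ²/(σ² + n·σ₀²) = 18.2329·28.5156/302.0091 = 1.721544.
Posterior SD = √σₙ² = √(18.2329·28.5156/302.0091) = 1.3121.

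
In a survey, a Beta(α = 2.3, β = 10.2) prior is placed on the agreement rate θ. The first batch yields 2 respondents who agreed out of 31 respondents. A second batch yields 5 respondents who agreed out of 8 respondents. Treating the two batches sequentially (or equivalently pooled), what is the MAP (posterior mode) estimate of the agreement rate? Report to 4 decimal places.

The Beta prior is conjugate to a Binomial/Bernoulli likelihood; the update adds successes to α and failures to β.
After batch 1: Beta(2.3+2, 10.2+29) = Beta(4.3, 39.2).
After batch 2: Beta(4.3+5, 39.2+3) = Beta(9.3, 42.2).
Mode of Beta(a,b) for a,b>1 is (a−1)/(a+b−2) = 8.3/49.5 = 0.1677.

0.1677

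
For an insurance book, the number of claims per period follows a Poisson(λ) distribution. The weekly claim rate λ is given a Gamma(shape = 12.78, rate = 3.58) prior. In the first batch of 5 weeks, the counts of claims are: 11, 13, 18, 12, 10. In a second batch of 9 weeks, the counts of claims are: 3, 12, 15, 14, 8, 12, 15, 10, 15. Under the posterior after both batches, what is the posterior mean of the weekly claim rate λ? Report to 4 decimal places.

10.2833

With a Gamma(shape α, rate β) prior, the Poisson likelihood is conjugate: the posterior is Gamma(α + ΣXᵢ, β + n).
Batch 1: sum of counts S = 64 over n = 5 weeks.
After batch 1: Gamma(α+S, β+n) = Gamma(12.78+64, 3.58+5) = Gamma(76.78, 8.58).
Batch 2: sum of counts S = 104 over n = 9 weeks.
After batch 2: Gamma(α+S, β+n) = Gamma(76.78+104, 8.58+9) = Gamma(180.78, 17.58).
Posterior mean = α/β = 180.78/17.58 = 10.2833.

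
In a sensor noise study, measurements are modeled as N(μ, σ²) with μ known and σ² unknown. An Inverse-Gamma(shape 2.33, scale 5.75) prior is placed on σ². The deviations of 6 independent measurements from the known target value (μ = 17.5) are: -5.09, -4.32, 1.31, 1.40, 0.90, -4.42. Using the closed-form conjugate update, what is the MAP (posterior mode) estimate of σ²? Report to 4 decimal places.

6.3265

With known mean μ and an Inverse-Gamma(α, β) prior on σ², the Normal likelihood is conjugate: posterior is Inv-Gamma(α + n/2, β + Σ(xᵢ−μ)²/2).
Σ(xᵢ−μ)² = (-5.09)² + (-4.32)² + (1.31)² + (1.40)² + (0.90)² + (-4.42)² = 68.5930.
Posterior: Inv-Gamma(2.33 + 6/2, 5.75 + 68.5930/2) = Inv-Gamma(5.33, 40.04650).
Mode = β/(α+1) = 40.04650/6.33 = 6.3265.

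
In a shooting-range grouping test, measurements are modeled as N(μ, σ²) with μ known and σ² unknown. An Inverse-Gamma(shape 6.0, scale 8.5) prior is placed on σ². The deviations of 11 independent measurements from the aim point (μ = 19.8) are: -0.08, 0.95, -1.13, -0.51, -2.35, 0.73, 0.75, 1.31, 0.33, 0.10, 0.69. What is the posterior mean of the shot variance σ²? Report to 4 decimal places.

1.3512

With known mean μ and an Inverse-Gamma(α, β) prior on σ², the Normal likelihood is conjugate: posterior is Inv-Gamma(α + n/2, β + Σ(xᵢ−μ)²/2).
Σ(xᵢ−μ)² = (-0.08)² + (0.95)² + (-1.13)² + (-0.51)² + (-2.35)² + (0.73)² + (0.75)² + (1.31)² + (0.33)² + (0.10)² + (0.69)² = 11.3749.
Posterior: Inv-Gamma(6.0 + 11/2, 8.5 + 11.3749/2) = Inv-Gamma(11.50, 14.18745).
E[σ²|data] = β/(α−1) = 14.18745/10.50 = 1.3512.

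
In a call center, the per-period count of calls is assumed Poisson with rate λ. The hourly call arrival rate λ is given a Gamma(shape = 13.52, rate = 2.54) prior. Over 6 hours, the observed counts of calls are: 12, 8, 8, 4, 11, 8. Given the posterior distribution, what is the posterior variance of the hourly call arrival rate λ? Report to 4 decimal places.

0.8847

With a Gamma(shape α, rate β) prior, the Poisson likelihood is conjugate: the posterior is Gamma(α + ΣXᵢ, β + n).
Sum of counts S = 51 over n = 6 hours.
Posterior: Gamma(α+S, β+n) = Gamma(13.52+51, 2.54+6) = Gamma(64.52, 8.54).
Var = α/β² = 64.52/8.54² = 0.8847.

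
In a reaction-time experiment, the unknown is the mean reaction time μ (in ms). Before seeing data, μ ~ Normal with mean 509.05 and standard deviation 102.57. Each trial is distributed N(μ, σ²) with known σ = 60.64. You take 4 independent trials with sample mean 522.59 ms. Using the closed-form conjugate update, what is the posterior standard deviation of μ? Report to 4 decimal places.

For Normal data with known variance σ², a Normal(μ₀, σ₀²) prior on μ is conjugate. Posterior precision = 1/σ₀² + n/σ²; posterior mean is the precision-weighted average of μ₀ and x̄.
σ₀² = 102.57² = 10520.6049, σ² = 60.64² = 3677.2096; σ² + n·σ₀² = 3677.2096 + 4·10520.6049 = 45759.6292.
Posterior precision = 1/σ₀² + n/σ² = 1/10520.6049 + 4/3677.2096 = (σ² + n·σ₀²)/(σ₀²σ²) = 45759.6292/(10520.6049·3677.2096); posterior variance σₙ² = σ₀²σ²/(σ² + n·σ₀²) = 10520.6049·3677.2096/45759.6292 = 845.427946.
Posterior SD = √σₙ² = √(10520.6049·3677.2096/45759.6292) = 29.0762.

29.0762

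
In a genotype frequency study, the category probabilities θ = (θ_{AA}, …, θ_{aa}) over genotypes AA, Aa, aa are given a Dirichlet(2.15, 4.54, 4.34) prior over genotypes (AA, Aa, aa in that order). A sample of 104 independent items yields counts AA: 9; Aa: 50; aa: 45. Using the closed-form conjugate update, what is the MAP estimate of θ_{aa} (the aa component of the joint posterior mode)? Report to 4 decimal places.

The Dirichlet prior is conjugate to the Multinomial likelihood: each posterior αⱼ = prior αⱼ + observed count nⱼ.
Posterior concentration: (11.15, 54.54, 49.34), total = 115.03.
Joint mode component: (α_{aa}−1)/(Σα−K) = 48.34/112.03 = 0.4315.

0.4315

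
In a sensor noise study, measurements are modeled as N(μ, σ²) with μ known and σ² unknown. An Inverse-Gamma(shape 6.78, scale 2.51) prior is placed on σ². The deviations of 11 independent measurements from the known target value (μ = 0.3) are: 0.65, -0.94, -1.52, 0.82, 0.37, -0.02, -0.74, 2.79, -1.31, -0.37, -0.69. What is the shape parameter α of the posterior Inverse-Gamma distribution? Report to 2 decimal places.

With known mean μ and an Inverse-Gamma(α, β) prior on σ², the Normal likelihood is conjugate: posterior is Inv-Gamma(α + n/2, β + Σ(xᵢ−μ)²/2).
Σ(xᵢ−μ)² = (0.65)² + (-0.94)² + (-1.52)² + (0.82)² + (0.37)² + (-0.02)² + (-0.74)² + (2.79)² + (-1.31)² + (-0.37)² + (-0.69)² = 15.0870.
Posterior: Inv-Gamma(6.78 + 11/2, 2.51 + 15.0870/2) = Inv-Gamma(12.28, 10.05350).
Posterior α = 12.28.

12.28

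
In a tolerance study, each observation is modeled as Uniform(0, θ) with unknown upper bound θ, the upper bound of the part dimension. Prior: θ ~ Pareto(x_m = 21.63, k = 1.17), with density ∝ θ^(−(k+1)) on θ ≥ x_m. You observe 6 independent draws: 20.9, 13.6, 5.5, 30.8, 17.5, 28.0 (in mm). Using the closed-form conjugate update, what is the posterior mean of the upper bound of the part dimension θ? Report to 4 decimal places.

35.7919

A Pareto(scale x_m, shape k) prior on the upper bound θ of Uniform(0, θ) is conjugate: posterior is Pareto(max(x_m, max xᵢ), k + n).
Sample maximum = 30.8; prior scale x_m = 21.63 → posterior scale = max = 30.80.
Posterior shape = 1.17 + 6 = 7.17.
E[θ|data] = k·x_m/(k−1) = 7.17·30.80/6.17 = 35.7919.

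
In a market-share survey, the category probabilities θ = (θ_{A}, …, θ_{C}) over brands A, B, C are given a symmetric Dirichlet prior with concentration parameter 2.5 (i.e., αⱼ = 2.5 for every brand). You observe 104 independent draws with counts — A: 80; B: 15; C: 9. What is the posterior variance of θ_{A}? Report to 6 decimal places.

0.001711

The Dirichlet prior is conjugate to the Multinomial likelihood: each posterior αⱼ = prior αⱼ + observed count nⱼ.
Posterior concentration: (82.5, 17.5, 11.5), total = 111.5.
Var[θ_j] = α_j(Σα−α_j)/((Σα)²(Σα+1)) = 82.5·29.0/(111.5²·112.5) = 0.001711.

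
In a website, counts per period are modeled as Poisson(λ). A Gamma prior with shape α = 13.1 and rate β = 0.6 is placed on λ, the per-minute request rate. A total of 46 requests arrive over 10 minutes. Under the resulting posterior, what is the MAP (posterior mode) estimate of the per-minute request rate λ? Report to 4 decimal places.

With a Gamma(shape α, rate β) prior, the Poisson likelihood is conjugate: the posterior is Gamma(α + ΣXᵢ, β + n).
Posterior: Gamma(α+S, β+n) = Gamma(13.1+46, 0.6+10) = Gamma(59.1, 10.6).
Mode of Gamma(α,β) for α≥1 is (α−1)/β = 58.1/10.6 = 5.4811.

5.4811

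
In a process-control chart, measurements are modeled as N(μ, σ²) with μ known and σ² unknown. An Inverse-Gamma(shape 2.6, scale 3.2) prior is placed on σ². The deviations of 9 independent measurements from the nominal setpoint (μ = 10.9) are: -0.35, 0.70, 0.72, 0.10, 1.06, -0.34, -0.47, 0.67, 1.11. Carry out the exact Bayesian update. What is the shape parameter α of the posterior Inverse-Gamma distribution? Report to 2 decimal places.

7.10

With known mean μ and an Inverse-Gamma(α, β) prior on σ², the Normal likelihood is conjugate: posterior is Inv-Gamma(α + n/2, β + Σ(xᵢ−μ)²/2).
Σ(xᵢ−μ)² = (-0.35)² + (0.70)² + (0.72)² + (0.10)² + (1.06)² + (-0.34)² + (-0.47)² + (0.67)² + (1.11)² = 4.2820.
Posterior: Inv-Gamma(2.6 + 9/2, 3.2 + 4.2820/2) = Inv-Gamma(7.10, 5.34100).
Posterior α = 7.10.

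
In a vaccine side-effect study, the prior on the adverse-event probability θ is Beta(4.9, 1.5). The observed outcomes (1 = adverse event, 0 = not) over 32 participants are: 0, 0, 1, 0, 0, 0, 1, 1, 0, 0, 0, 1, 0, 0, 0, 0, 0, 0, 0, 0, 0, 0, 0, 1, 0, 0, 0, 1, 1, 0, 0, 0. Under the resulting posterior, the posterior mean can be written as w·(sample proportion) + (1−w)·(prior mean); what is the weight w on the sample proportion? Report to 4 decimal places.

The Beta prior is conjugate to a Binomial/Bernoulli likelihood; the update adds successes to α and failures to β.
Posterior mean = (α₀+k)/(α₀+β₀+n) = [n/(α₀+β₀+n)]·(k/n) + [(α₀+β₀)/(α₀+β₀+n)]·α₀/(α₀+β₀), so only n and the prior enter the weight.
The weight on the data is w = n/(α₀+β₀+n) = 32/(4.9+1.5+32) = 32/38.4 = 0.8333.

0.8333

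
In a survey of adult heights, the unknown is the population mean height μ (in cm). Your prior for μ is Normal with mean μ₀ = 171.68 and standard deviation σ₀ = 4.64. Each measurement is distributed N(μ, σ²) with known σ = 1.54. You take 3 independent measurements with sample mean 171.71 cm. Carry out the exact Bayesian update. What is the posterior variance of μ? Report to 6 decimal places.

For Normal data with known variance σ², a Normal(μ₀, σ₀²) prior on μ is conjugate. Posterior precision = 1/σ₀² + n/σ²; posterior mean is the precision-weighted average of μ₀ and x̄.
σ₀² = 4.64² = 21.5296, σ² = 1.54² = 2.3716; σ² + n·σ₀² = 2.3716 + 3·21.5296 = 66.9604.
Posterior precision = 1/σ₀² + n/σ² = 1/21.5296 + 3/2.3716 = (σ² + n·σ₀²)/(σ₀²σ²) = 66.9604/(21.5296·2.3716); posterior variance σₙ² = σ₀²σ²/(σ² + n·σ₀²) = 21.5296·2.3716/66.9604 = 0.762534.

0.762534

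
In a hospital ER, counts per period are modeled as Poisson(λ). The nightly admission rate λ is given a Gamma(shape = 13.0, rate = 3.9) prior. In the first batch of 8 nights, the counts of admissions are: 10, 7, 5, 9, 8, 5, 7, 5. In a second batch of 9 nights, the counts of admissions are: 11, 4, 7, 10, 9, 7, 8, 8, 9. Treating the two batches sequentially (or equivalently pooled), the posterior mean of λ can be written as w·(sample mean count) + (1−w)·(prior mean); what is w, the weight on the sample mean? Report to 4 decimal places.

0.8134

With a Gamma(shape α, rate β) prior, the Poisson likelihood is conjugate: the posterior is Gamma(α + ΣXᵢ, β + n).
Total number of nights: n = 8 + 9 = 17.
Posterior mean = (α₀+S)/(β₀+n) = [n/(β₀+n)]·(S/n) + [β₀/(β₀+n)]·(α₀/β₀), so only n and β₀ enter the weight.
Weight on data w = n/(β₀+n) = 17/(3.9+17) = 17/20.9 = 0.8134.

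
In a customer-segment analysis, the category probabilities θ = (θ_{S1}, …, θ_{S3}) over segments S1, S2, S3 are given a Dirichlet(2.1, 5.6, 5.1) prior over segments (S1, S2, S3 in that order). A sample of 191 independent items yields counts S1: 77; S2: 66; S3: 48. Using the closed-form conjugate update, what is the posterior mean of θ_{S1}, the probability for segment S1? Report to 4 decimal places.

The Dirichlet prior is conjugate to the Multinomial likelihood: each posterior αⱼ = prior αⱼ + observed count nⱼ.
Posterior concentration: (79.1, 71.6, 53.1), total = 203.8.
E[θ_{S1}|data] = α_{S1}/Σα = 79.1/203.8 = 0.3881.

0.3881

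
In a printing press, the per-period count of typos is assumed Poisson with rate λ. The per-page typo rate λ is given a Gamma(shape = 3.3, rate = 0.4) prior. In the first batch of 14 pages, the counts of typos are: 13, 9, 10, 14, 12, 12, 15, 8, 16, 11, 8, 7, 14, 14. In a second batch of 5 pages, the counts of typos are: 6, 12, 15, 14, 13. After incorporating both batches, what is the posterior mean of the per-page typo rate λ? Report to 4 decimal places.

11.6649

With a Gamma(shape α, rate β) prior, the Poisson likelihood is conjugate: the posterior is Gamma(α + ΣXᵢ, β + n).
Batch 1: sum of counts S = 163 over n = 14 pages.
After batch 1: Gamma(α+S, β+n) = Gamma(3.3+163, 0.4+14) = Gamma(166.3, 14.4).
Batch 2: sum of counts S = 60 over n = 5 pages.
After batch 2: Gamma(α+S, β+n) = Gamma(166.3+60, 14.4+5) = Gamma(226.3, 19.4).
Posterior mean = α/β = 226.3/19.4 = 11.6649.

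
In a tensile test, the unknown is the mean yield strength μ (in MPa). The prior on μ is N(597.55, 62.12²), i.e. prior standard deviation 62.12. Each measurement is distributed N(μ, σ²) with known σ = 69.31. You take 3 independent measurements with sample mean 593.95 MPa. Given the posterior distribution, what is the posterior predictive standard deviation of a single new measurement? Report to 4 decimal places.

77.0426

For Normal data with known variance σ², a Normal(μ₀, σ₀²) prior on μ is conjugate. Posterior precision = 1/σ₀² + n/σ²; posterior mean is the precision-weighted average of μ₀ and x̄.
σ₀² = 62.12² = 3858.8944, σ² = 69.31² = 4803.8761; σ² + n·σ₀² = 4803.8761 + 3·3858.8944 = 16380.5593.
Posterior precision = 1/σ₀² + n/σ² = 1/3858.8944 + 3/4803.8761 = (σ² + n·σ₀²)/(σ₀²σ²) = 16380.5593/(3858.8944·4803.8761); posterior variance σₙ² = σ₀²σ²/(σ² + n·σ₀²) = 3858.8944·4803.8761/16380.5593 = 1131.686058.
Predictive variance for one new observation = σₙ² + σ² = 3858.8944·4803.8761/16380.5593 + 4803.8761 = σ²·(σ₀² + 16380.5593)/16380.5593 = 4803.8761·20239.4537/16380.5593 = 5935.562158; SD = √(4803.8761·20239.4537/16380.5593) = 77.0426.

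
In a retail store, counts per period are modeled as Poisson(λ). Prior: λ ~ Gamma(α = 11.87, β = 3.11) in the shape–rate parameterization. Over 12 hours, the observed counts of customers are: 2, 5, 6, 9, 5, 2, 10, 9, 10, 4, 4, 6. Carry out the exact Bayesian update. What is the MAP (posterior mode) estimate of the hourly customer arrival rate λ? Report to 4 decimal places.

5.4844

With a Gamma(shape α, rate β) prior, the Poisson likelihood is conjugate: the posterior is Gamma(α + ΣXᵢ, β + n).
Sum of counts S = 72 over n = 12 hours.
Posterior: Gamma(α+S, β+n) = Gamma(11.87+72, 3.11+12) = Gamma(83.87, 15.11).
Mode of Gamma(α,β) for α≥1 is (α−1)/β = 82.87/15.11 = 5.4844.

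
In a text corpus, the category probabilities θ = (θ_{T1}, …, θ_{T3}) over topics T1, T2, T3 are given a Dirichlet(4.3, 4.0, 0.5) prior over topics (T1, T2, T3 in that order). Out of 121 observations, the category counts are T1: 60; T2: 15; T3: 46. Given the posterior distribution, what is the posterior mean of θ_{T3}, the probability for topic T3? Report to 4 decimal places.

The Dirichlet prior is conjugate to the Multinomial likelihood: each posterior αⱼ = prior αⱼ + observed count nⱼ.
Posterior concentration: (64.3, 19.0, 46.5), total = 129.8.
E[θ_{T3}|data] = α_{T3}/Σα = 46.5/129.8 = 0.3582.

0.3582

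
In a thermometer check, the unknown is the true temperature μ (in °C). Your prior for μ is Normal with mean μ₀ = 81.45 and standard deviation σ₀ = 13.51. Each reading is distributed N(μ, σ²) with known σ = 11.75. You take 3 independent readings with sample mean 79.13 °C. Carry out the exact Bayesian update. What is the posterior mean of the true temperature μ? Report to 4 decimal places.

79.5972

For Normal data with known variance σ², a Normal(μ₀, σ₀²) prior on μ is conjugate. Posterior precision = 1/σ₀² + n/σ²; posterior mean is the precision-weighted average of μ₀ and x̄.
n·x̄ = 3·79.13 = 237.39.
σ₀² = 13.51² = 182.5201, σ² = 11.75² = 138.0625; σ² + n·σ₀² = 138.0625 + 3·182.5201 = 685.6228.
Posterior mean = (μ₀/σ₀² + n·x̄/σ²)/(1/σ₀² + n/σ²) = (σ²·μ₀ + σ₀²·n·x̄)/(σ² + n·σ₀²) = (138.0625·81.45 + 182.5201·237.39)/685.6228 = 54573.637164/685.6228 = 79.5972.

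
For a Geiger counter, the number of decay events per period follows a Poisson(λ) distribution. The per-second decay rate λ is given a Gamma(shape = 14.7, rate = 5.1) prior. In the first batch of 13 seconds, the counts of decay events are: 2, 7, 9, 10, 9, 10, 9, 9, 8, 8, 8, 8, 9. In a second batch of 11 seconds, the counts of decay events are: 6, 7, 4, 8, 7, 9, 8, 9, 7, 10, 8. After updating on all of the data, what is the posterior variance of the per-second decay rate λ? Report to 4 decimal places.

With a Gamma(shape α, rate β) prior, the Poisson likelihood is conjugate: the posterior is Gamma(α + ΣXᵢ, β + n).
Batch 1: sum of counts S = 106 over n = 13 seconds.
After batch 1: Gamma(α+S, β+n) = Gamma(14.7+106, 5.1+13) = Gamma(120.7, 18.1).
Batch 2: sum of counts S = 83 over n = 11 seconds.
After batch 2: Gamma(α+S, β+n) = Gamma(120.7+83, 18.1+11) = Gamma(203.7, 29.1).
Var = α/β² = 203.7/29.1² = 0.2405.

0.2405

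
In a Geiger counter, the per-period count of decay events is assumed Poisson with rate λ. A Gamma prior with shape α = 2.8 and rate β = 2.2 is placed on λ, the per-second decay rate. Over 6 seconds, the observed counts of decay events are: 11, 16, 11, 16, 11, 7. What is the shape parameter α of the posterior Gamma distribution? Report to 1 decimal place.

74.8

With a Gamma(shape α, rate β) prior, the Poisson likelihood is conjugate: the posterior is Gamma(α + ΣXᵢ, β + n).
Sum of counts S = 72 over n = 6 seconds.
Posterior: Gamma(α+S, β+n) = Gamma(2.8+72, 2.2+6) = Gamma(74.8, 8.2).
Posterior α = 74.8.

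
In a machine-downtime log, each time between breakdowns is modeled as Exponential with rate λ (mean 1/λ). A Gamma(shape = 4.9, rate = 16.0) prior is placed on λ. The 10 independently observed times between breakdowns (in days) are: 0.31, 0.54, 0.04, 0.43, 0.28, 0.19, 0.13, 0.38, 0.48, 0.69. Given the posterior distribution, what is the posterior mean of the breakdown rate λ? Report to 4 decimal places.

0.7653

With a Gamma(shape α, rate β) prior on the exponential rate λ, the posterior after n observations with total T = Σxᵢ is Gamma(α+n, β+T).
Sum of observations T = 3.47 days; n = 10.
Posterior: Gamma(4.9+10, 16.0+3.47) = Gamma(14.9, 19.47).
Posterior mean of λ = α/β = 14.9/19.47 = 0.7653.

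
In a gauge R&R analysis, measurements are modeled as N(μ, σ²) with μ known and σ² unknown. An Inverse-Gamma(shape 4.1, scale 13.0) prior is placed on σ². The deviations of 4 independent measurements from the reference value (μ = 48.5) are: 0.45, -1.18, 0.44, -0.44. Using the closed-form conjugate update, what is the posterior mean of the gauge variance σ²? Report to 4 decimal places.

With known mean μ and an Inverse-Gamma(α, β) prior on σ², the Normal likelihood is conjugate: posterior is Inv-Gamma(α + n/2, β + Σ(xᵢ−μ)²/2).
Σ(xᵢ−μ)² = (0.45)² + (-1.18)² + (0.44)² + (-0.44)² = 1.9821.
Posterior: Inv-Gamma(4.1 + 4/2, 13.0 + 1.9821/2) = Inv-Gamma(6.10, 13.99105).
E[σ²|data] = β/(α−1) = 13.99105/5.10 = 2.7433.

2.7433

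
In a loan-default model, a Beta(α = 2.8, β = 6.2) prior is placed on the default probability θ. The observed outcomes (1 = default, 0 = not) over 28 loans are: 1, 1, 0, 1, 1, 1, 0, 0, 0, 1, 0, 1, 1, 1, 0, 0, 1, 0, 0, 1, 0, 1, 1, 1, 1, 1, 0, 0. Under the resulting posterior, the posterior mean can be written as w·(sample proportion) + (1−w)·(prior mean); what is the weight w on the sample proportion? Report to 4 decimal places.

0.7568

The Beta prior is conjugate to a Binomial/Bernoulli likelihood; the update adds successes to α and failures to β.
Posterior mean = (α₀+k)/(α₀+β₀+n) = [n/(α₀+β₀+n)]·(k/n) + [(α₀+β₀)/(α₀+β₀+n)]·α₀/(α₀+β₀), so only n and the prior enter the weight.
The weight on the data is w = n/(α₀+β₀+n) = 28/(2.8+6.2+28) = 28/37.0 = 0.7568.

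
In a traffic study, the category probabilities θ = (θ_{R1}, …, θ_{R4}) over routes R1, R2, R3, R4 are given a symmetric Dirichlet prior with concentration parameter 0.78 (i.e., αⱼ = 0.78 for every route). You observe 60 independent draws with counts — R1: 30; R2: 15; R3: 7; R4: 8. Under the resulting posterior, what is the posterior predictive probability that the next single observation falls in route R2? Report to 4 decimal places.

The Dirichlet prior is conjugate to the Multinomial likelihood: each posterior αⱼ = prior αⱼ + observed count nⱼ.
Posterior concentration: (30.78, 15.78, 7.78, 8.78), total = 63.12.
P(next = R2 | data) = α_{R2}/Σα = 0.2500.

0.2500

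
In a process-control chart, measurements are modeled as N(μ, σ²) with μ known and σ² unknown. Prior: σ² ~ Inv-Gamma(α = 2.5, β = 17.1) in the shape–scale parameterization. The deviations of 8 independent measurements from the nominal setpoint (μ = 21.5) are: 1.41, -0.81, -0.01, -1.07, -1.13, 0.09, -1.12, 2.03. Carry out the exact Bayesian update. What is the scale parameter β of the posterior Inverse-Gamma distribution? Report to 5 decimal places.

With known mean μ and an Inverse-Gamma(α, β) prior on σ², the Normal likelihood is conjugate: posterior is Inv-Gamma(α + n/2, β + Σ(xᵢ−μ)²/2).
Σ(xᵢ−μ)² = (1.41)² + (-0.81)² + (-0.01)² + (-1.07)² + (-1.13)² + (0.09)² + (-1.12)² + (2.03)² = 10.4495.
Posterior: Inv-Gamma(2.5 + 8/2, 17.1 + 10.4495/2) = Inv-Gamma(6.50, 22.32475).
Posterior β = 22.32475.

22.32475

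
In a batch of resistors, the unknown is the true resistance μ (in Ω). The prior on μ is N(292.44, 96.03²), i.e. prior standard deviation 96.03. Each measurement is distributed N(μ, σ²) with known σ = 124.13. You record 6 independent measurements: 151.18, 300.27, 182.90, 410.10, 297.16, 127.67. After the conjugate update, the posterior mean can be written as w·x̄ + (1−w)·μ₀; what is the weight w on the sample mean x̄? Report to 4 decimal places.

For Normal data with known variance σ², a Normal(μ₀, σ₀²) prior on μ is conjugate. Posterior precision = 1/σ₀² + n/σ²; posterior mean is the precision-weighted average of μ₀ and x̄.
σ₀² = 96.03² = 9221.7609, σ² = 124.13² = 15408.2569. Prior precision 1/σ₀² = 1/9221.7609; data precision n/σ² = 6/15408.2569.
w = (n/σ²)/(1/σ₀² + n/σ²) = n·σ₀²/(σ² + n·σ₀²) = 6·9221.7609/(15408.2569 + 6·9221.7609) = 55330.5654/70738.8223 = 0.7822.

0.7822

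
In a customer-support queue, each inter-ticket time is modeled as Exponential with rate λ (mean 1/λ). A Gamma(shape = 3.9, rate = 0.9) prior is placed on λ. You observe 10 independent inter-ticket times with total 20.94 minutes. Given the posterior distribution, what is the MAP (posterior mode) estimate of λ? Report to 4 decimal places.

0.5907

With a Gamma(shape α, rate β) prior on the exponential rate λ, the posterior after n observations with total T = Σxᵢ is Gamma(α+n, β+T).
Posterior: Gamma(3.9+10, 0.9+20.94) = Gamma(13.9, 21.84).
Mode = (α−1)/β = 0.5907.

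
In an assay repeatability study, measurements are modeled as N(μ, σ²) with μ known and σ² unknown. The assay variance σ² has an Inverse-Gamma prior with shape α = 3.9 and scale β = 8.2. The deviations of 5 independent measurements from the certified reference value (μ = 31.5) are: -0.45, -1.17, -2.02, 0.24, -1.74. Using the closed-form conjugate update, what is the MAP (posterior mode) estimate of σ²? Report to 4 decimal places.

1.6984

With known mean μ and an Inverse-Gamma(α, β) prior on σ², the Normal likelihood is conjugate: posterior is Inv-Gamma(α + n/2, β + Σ(xᵢ−μ)²/2).
Σ(xᵢ−μ)² = (-0.45)² + (-1.17)² + (-2.02)² + (0.24)² + (-1.74)² = 8.7370.
Posterior: Inv-Gamma(3.9 + 5/2, 8.2 + 8.7370/2) = Inv-Gamma(6.40, 12.56850).
Mode = β/(α+1) = 12.56850/7.40 = 1.6984.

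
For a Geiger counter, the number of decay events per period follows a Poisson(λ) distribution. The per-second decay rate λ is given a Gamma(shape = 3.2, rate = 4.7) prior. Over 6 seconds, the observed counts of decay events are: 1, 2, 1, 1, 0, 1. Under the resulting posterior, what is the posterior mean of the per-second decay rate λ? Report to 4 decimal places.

0.8598

With a Gamma(shape α, rate β) prior, the Poisson likelihood is conjugate: the posterior is Gamma(α + ΣXᵢ, β + n).
Sum of counts S = 6 over n = 6 seconds.
Posterior: Gamma(α+S, β+n) = Gamma(3.2+6, 4.7+6) = Gamma(9.2, 10.7).
Posterior mean = α/β = 9.2/10.7 = 0.8598.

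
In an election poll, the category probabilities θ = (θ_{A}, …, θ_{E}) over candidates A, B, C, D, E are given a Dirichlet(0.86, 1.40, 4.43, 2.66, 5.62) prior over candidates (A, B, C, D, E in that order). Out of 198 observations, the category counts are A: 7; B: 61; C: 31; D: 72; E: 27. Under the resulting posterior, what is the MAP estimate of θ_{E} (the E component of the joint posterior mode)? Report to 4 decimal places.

0.1520

The Dirichlet prior is conjugate to the Multinomial likelihood: each posterior αⱼ = prior αⱼ + observed count nⱼ.
Posterior concentration: (7.86, 62.40, 35.43, 74.66, 32.62), total = 212.97.
Joint mode component: (α_{E}−1)/(Σα−K) = 31.62/207.97 = 0.1520.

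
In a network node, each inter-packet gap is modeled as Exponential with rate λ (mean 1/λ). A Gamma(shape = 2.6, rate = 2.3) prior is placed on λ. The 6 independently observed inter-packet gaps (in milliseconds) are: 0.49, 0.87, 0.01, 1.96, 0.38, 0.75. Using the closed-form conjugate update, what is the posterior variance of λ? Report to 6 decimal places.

0.188194

With a Gamma(shape α, rate β) prior on the exponential rate λ, the posterior after n observations with total T = Σxᵢ is Gamma(α+n, β+T).
Sum of observations T = 4.46 milliseconds; n = 6.
Posterior: Gamma(2.6+6, 2.3+4.46) = Gamma(8.6, 6.76).
Var = α/β² = 0.188194.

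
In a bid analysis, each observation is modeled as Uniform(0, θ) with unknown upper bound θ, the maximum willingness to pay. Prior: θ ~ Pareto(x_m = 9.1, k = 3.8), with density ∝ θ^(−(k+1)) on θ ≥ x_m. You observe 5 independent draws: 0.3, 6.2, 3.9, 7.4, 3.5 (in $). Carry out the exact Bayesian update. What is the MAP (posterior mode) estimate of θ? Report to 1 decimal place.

A Pareto(scale x_m, shape k) prior on the upper bound θ of Uniform(0, θ) is conjugate: posterior is Pareto(max(x_m, max xᵢ), k + n).
Sample maximum = 7.4; prior scale x_m = 9.1 → posterior scale = max = 9.1.
Posterior shape = 3.8 + 5 = 8.8.
The Pareto density is decreasing on [x_m, ∞), so the mode is x_m = 9.1.

9.1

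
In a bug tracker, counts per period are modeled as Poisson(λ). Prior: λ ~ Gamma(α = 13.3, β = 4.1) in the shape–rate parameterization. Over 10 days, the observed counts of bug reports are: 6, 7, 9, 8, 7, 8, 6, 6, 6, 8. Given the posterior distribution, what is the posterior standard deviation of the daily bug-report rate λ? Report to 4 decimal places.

With a Gamma(shape α, rate β) prior, the Poisson likelihood is conjugate: the posterior is Gamma(α + ΣXᵢ, β + n).
Sum of counts S = 71 over n = 10 days.
Posterior: Gamma(α+S, β+n) = Gamma(13.3+71, 4.1+10) = Gamma(84.3, 14.1).
SD = √α/β = √84.3/14.1 = 0.6512.

0.6512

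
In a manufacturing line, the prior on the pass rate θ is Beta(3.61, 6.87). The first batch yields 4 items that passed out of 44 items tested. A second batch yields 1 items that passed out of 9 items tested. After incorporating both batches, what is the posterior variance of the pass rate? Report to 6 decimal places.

The Beta prior is conjugate to a Binomial/Bernoulli likelihood; the update adds successes to α and failures to β.
After batch 1: Beta(3.61+4, 6.87+40) = Beta(7.61, 46.87).
After batch 2: Beta(7.61+1, 46.87+8) = Beta(8.61, 54.87).
Var = αβ/((α+β)²(α+β+1)) = 8.61·54.87/(63.48²·64.48) = 0.001818.

0.001818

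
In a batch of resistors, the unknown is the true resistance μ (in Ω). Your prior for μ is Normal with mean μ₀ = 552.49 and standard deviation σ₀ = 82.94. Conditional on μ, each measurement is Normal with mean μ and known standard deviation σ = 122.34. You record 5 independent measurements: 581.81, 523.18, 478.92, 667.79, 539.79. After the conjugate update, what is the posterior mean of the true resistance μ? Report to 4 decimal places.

For Normal data with known variance σ², a Normal(μ₀, σ₀²) prior on μ is conjugate. Posterior precision = 1/σ₀² + n/σ²; posterior mean is the precision-weighted average of μ₀ and x̄.
Σxᵢ = 581.81 + 523.18 + 478.92 + 667.79 + 539.79 = 2791.49, so n·x̄ = 2791.49.
σ₀² = 82.94² = 6879.0436, σ² = 122.34² = 14967.0756; σ² + n·σ₀² = 14967.0756 + 5·6879.0436 = 49362.2936.
Posterior mean = (μ₀/σ₀² + n·x̄/σ²)/(1/σ₀² + n/σ²) = (σ²·μ₀ + σ₀²·n·x̄)/(σ² + n·σ₀²) = (14967.0756·552.49 + 6879.0436·2791.49)/49362.2936 = 27471941.017208/49362.2936 = 556.5370.

556.5370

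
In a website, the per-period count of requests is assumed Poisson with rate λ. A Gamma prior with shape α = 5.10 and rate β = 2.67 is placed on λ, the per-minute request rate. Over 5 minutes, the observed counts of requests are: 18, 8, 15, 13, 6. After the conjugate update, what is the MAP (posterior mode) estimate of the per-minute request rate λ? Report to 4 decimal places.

8.3572

With a Gamma(shape α, rate β) prior, the Poisson likelihood is conjugate: the posterior is Gamma(α + ΣXᵢ, β + n).
Sum of counts S = 60 over n = 5 minutes.
Posterior: Gamma(α+S, β+n) = Gamma(5.10+60, 2.67+5) = Gamma(65.10, 7.67).
Mode of Gamma(α,β) for α≥1 is (α−1)/β = 64.10/7.67 = 8.3572.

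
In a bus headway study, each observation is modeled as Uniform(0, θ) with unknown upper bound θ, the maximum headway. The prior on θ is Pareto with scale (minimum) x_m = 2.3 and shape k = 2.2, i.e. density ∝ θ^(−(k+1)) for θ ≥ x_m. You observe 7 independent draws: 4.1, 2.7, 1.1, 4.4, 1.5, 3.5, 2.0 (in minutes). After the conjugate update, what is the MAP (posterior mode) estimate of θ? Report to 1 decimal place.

A Pareto(scale x_m, shape k) prior on the upper bound θ of Uniform(0, θ) is conjugate: posterior is Pareto(max(x_m, max xᵢ), k + n).
Sample maximum = 4.4; prior scale x_m = 2.3 → posterior scale = max = 4.4.
Posterior shape = 2.2 + 7 = 9.2.
The Pareto density is decreasing on [x_m, ∞), so the mode is x_m = 4.4.

4.4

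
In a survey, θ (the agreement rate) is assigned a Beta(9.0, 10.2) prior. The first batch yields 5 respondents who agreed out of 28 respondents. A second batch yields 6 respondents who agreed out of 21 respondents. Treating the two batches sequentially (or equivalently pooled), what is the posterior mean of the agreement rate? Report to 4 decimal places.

The Beta prior is conjugate to a Binomial/Bernoulli likelihood; the update adds successes to α and failures to β.
After batch 1: Beta(9.0+5, 10.2+23) = Beta(14.0, 33.2).
After batch 2: Beta(14.0+6, 33.2+15) = Beta(20.0, 48.2).
Posterior mean = α/(α+β) = 20.0/68.2 = 0.2933.

0.2933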